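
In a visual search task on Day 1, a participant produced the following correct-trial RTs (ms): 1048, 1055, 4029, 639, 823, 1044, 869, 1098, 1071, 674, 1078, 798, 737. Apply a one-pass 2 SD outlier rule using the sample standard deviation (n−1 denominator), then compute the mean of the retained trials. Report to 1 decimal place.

n = 13, ΣRT = 14963, M = 1151.000
Σ(x−M)² = 9301482.00; s = √(9301482.00/12) = 880.411
Cutoffs: 1151.000 ± 2·880.411 → [-609.8, 2911.8]
Outside: 4029 → excluded.
Retained (n=12): Σ = 10934, mean = 10934/12 = 911.167

911.2 ms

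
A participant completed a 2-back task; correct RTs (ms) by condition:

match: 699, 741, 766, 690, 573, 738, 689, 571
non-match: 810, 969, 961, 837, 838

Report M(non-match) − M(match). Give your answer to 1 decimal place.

M(match) = 5467/8 = 683.375
M(non-match) = 4415/5 = 883.000
Difference = 883.000 − 683.375 = 199.625 ms

199.6 ms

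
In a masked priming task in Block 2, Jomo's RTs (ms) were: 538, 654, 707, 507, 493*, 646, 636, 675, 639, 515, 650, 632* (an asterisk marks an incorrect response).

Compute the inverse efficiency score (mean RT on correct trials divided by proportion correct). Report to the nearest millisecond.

740 ms

Correct trials (n=10): 538, 654, 707, 507, 646, 636, 675, 639, 515, 650
Mean correct RT = 6167/10 = 616.7000 ms
Proportion correct = 10/12
IES = 616.7000 / (10/12) = 740.040 ms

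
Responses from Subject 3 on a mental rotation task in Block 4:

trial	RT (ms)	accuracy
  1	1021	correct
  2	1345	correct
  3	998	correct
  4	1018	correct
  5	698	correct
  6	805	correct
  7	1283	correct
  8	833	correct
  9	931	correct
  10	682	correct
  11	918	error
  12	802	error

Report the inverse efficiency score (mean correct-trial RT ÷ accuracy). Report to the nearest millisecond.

1154 ms

Correct trials (n=10): 1021, 1345, 998, 1018, 698, 805, 1283, 833, 931, 682
Mean correct RT = 9614/10 = 961.4000 ms
Proportion correct = 10/12
IES = 961.4000 / (10/12) = 1153.680 ms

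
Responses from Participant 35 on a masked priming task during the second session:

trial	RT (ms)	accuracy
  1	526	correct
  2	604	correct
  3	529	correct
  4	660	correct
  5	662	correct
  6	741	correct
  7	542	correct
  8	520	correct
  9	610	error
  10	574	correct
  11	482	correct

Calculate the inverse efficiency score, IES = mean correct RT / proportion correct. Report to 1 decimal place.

642.4 ms

Correct trials (n=10): 526, 604, 529, 660, 662, 741, 542, 520, 574, 482
Mean correct RT = 5840/10 = 584.0000 ms
Proportion correct = 10/11
IES = 584.0000 / (10/11) = 642.400 ms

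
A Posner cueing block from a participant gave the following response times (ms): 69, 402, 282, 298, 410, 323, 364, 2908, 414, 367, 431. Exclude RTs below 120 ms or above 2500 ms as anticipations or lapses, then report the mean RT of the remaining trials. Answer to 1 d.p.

Excluded: 69, 2908
Retained (n=9): Σ = 3291
Mean = 3291/9 = 365.6667

365.7 ms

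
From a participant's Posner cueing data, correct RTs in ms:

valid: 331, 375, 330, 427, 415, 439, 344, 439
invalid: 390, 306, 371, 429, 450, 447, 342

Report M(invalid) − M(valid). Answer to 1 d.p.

M(valid) = 3100/8 = 387.500
M(invalid) = 2735/7 = 390.714
Difference = 390.714 − 387.500 = 3.214 ms

3.2 ms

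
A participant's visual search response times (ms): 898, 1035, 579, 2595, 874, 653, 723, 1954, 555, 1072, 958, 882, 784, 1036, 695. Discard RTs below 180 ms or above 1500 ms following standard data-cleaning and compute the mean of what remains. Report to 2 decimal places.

826.46 ms

Excluded: 1954, 2595
Retained (n=13): Σ = 10744
Mean = 10744/13 = 826.4615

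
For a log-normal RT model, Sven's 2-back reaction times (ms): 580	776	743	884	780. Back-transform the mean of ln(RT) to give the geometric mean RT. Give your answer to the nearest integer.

746 ms

ln(RT): 6.3630, 6.6542, 6.6107, 6.7845, 6.6593
Mean ln(RT) = 33.0716/5 = 6.61433
Geometric mean = exp(6.61433) = 745.70 ms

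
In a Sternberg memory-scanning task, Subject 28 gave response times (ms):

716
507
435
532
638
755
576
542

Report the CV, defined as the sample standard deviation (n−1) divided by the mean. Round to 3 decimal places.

n = 8, Σ = 4701, M = 587.6250
Σ(x−M)² = 82137.875; s = √(82137.875/7) = 108.3235
CV = 108.3235 / 587.6250 = 0.18434

0.184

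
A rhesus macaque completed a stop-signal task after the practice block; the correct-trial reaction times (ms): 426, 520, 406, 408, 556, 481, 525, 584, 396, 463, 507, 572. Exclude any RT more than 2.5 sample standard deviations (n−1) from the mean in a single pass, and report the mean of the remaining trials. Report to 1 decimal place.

n = 12, ΣRT = 5844, M = 487.000
Σ(x−M)² = 49744.00; s = √(49744.00/11) = 67.247
Cutoffs: 487.000 ± 2.5·67.247 → [318.9, 655.1]
No RTs fall outside the cutoffs; all 12 retained. Mean = 5844/12 = 487.000

487.0 ms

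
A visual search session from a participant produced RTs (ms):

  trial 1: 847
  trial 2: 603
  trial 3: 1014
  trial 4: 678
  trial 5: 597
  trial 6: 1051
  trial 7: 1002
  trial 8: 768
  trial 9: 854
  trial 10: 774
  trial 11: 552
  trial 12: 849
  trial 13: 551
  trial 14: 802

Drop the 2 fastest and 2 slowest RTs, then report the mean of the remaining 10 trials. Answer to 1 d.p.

777.4 ms

Sorted: 551, 552, 597, 603, 678, 768, 774, 802, 847, 849, 854, 1002, 1014, 1051
Drop lowest 2 (551, 552) and highest 2 (1014, 1051)
Remaining (n=10): Σ = 7774, mean = 7774/10 = 777.400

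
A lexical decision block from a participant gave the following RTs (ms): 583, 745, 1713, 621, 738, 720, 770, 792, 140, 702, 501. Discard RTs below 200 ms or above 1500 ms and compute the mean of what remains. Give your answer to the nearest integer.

Excluded: 140, 1713
Retained (n=9): Σ = 6172
Mean = 6172/9 = 685.7778

686 ms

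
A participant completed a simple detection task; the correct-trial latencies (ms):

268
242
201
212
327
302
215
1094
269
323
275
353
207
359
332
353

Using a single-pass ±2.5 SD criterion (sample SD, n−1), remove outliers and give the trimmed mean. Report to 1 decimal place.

282.5 ms

n = 16, ΣRT = 5332, M = 333.250
Σ(x−M)² = 663525.00; s = √(663525.00/15) = 210.321
Cutoffs: 333.250 ± 2.5·210.321 → [-192.6, 859.1]
Outside: 1094 → excluded.
Retained (n=15): Σ = 4238, mean = 4238/15 = 282.533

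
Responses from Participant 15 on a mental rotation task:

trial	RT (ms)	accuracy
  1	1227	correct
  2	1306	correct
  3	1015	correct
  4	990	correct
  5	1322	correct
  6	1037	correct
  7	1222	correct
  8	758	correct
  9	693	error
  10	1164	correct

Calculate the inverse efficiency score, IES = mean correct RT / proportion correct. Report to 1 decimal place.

1239.6 ms

Correct trials (n=9): 1227, 1306, 1015, 990, 1322, 1037, 1222, 758, 1164
Mean correct RT = 10041/9 = 1115.6667 ms
Proportion correct = 9/10
IES = 1115.6667 / (9/10) = 1239.630 ms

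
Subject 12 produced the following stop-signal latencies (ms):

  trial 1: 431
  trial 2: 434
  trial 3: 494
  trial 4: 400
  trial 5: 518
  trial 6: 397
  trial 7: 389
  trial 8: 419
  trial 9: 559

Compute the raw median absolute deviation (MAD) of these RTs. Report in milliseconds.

Sorted: 389, 397, 400, 419, 431, 434, 494, 518, 559 → median = 431
|x − 431|: 0, 3, 63, 31, 87, 34, 42, 12, 128
Sorted deviations: 0, 3, 12, 31, 34, 42, 63, 87, 128 → MAD = 34

34 ms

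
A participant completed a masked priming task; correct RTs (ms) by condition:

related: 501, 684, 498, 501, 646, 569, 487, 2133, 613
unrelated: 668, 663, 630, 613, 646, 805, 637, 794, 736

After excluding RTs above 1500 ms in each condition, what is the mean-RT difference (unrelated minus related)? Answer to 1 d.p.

125.6 ms

related: exclude 2133
M(related) = 4499/8 = 562.375
M(unrelated) = 6192/9 = 688.000
Difference = 688.000 − 562.375 = 125.625 ms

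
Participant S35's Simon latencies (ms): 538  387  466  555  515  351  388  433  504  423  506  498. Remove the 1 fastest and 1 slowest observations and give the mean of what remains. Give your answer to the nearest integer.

466 ms

Sorted: 351, 387, 388, 423, 433, 466, 498, 504, 506, 515, 538, 555
Drop lowest 1 (351) and highest 1 (555)
Remaining (n=10): Σ = 4658, mean = 4658/10 = 465.800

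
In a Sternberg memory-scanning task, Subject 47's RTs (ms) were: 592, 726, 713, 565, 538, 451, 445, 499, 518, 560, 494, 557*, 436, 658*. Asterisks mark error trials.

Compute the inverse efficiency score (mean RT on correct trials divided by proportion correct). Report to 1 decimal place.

Correct trials (n=12): 592, 726, 713, 565, 538, 451, 445, 499, 518, 560, 494, 436
Mean correct RT = 6537/12 = 544.7500 ms
Proportion correct = 12/14
IES = 544.7500 / (12/14) = 635.542 ms

635.5 ms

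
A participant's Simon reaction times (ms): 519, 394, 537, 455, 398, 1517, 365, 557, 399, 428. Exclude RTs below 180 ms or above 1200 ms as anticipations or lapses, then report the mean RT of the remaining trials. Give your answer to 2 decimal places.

450.22 ms

Excluded: 1517
Retained (n=9): Σ = 4052
Mean = 4052/9 = 450.2222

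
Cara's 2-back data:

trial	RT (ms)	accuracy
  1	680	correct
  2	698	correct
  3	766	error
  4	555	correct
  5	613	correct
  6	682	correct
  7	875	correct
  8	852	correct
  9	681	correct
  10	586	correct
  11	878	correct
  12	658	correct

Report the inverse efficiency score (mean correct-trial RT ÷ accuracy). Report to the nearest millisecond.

Correct trials (n=11): 680, 698, 555, 613, 682, 875, 852, 681, 586, 878, 658
Mean correct RT = 7758/11 = 705.2727 ms
Proportion correct = 11/12
IES = 705.2727 / (11/12) = 769.388 ms

769 ms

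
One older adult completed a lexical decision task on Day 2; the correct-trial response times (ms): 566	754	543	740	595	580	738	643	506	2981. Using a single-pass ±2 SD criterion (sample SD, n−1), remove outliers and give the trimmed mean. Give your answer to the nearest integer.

629 ms

n = 10, ΣRT = 8646, M = 864.600
Σ(x−M)² = 5046904.40; s = √(5046904.40/9) = 748.844
Cutoffs: 864.600 ± 2·748.844 → [-633.1, 2362.3]
Outside: 2981 → excluded.
Retained (n=9): Σ = 5665, mean = 5665/9 = 629.444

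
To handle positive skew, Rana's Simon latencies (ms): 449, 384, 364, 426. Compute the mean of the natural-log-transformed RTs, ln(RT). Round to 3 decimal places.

ln(RT): 6.1070, 5.9506, 5.8972, 6.0544
Σ ln(RT) = 24.0093
Mean = 24.0093/4 = 6.00231

6.002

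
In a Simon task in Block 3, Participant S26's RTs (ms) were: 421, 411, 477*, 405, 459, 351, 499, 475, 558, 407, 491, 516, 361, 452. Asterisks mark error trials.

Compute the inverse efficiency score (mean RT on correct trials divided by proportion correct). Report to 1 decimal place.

Correct trials (n=13): 421, 411, 405, 459, 351, 499, 475, 558, 407, 491, 516, 361, 452
Mean correct RT = 5806/13 = 446.6154 ms
Proportion correct = 13/14
IES = 446.6154 / (13/14) = 480.970 ms

481.0 ms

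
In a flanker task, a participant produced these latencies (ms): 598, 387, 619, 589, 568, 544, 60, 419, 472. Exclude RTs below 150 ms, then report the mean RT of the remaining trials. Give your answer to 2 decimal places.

524.50 ms

Excluded: 60
Retained (n=8): Σ = 4196
Mean = 4196/8 = 524.5000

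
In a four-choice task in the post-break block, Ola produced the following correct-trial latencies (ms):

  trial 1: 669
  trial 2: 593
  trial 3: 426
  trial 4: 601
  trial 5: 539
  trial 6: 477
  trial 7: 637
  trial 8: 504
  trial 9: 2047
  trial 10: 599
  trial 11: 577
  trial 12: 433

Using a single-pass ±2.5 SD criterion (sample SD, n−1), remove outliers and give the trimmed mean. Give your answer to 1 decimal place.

n = 12, ΣRT = 8102, M = 675.167
Σ(x−M)² = 2118949.67; s = √(2118949.67/11) = 438.898
Cutoffs: 675.167 ± 2.5·438.898 → [-422.1, 1772.4]
Outside: 2047 → excluded.
Retained (n=11): Σ = 6055, mean = 6055/11 = 550.455

550.5 ms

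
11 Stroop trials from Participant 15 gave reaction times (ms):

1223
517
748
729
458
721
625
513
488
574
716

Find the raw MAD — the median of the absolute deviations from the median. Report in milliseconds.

Sorted: 458, 488, 513, 517, 574, 625, 716, 721, 729, 748, 1223 → median = 625
|x − 625|: 598, 108, 123, 104, 167, 96, 0, 112, 137, 51, 91
Sorted deviations: 0, 51, 91, 96, 104, 108, 112, 123, 137, 167, 598 → MAD = 108

108 ms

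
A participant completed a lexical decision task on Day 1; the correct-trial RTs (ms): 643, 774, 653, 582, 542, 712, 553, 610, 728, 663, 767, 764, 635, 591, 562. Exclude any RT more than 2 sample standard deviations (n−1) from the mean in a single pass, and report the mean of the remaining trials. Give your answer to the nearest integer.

652 ms

n = 15, ΣRT = 9779, M = 651.933
Σ(x−M)² = 90906.93; s = √(90906.93/14) = 80.581
Cutoffs: 651.933 ± 2·80.581 → [490.8, 813.1]
No RTs fall outside the cutoffs; all 15 retained. Mean = 9779/15 = 651.933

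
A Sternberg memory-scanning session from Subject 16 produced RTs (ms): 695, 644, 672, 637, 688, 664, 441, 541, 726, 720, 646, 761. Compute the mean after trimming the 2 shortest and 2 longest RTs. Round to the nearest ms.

Sorted: 441, 541, 637, 644, 646, 664, 672, 688, 695, 720, 726, 761
Drop lowest 2 (441, 541) and highest 2 (726, 761)
Remaining (n=8): Σ = 5366, mean = 5366/8 = 670.750

671 ms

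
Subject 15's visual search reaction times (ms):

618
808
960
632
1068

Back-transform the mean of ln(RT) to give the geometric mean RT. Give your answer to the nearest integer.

798 ms

ln(RT): 6.4265, 6.6946, 6.8669, 6.4489, 6.9735
Mean ln(RT) = 33.4104/5 = 6.68208
Geometric mean = exp(6.68208) = 797.98 ms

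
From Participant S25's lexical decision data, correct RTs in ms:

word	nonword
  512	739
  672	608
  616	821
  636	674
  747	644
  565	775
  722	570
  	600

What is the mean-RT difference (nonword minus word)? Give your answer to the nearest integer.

M(word) = 4470/7 = 638.571
M(nonword) = 5431/8 = 678.875
Difference = 678.875 − 638.571 = 40.304 ms

40 ms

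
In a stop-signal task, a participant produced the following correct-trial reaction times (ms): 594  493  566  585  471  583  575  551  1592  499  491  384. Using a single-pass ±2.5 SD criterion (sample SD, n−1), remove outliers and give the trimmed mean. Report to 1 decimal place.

n = 12, ΣRT = 7384, M = 615.333
Σ(x−M)² = 1082802.67; s = √(1082802.67/11) = 313.746
Cutoffs: 615.333 ± 2.5·313.746 → [-169.0, 1399.7]
Outside: 1592 → excluded.
Retained (n=11): Σ = 5792, mean = 5792/11 = 526.545

526.5 ms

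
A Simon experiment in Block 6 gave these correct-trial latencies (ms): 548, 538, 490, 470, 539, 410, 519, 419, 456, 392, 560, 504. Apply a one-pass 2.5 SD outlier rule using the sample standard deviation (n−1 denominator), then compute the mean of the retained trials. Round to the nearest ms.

n = 12, ΣRT = 5845, M = 487.083
Σ(x−M)² = 36504.92; s = √(36504.92/11) = 57.608
Cutoffs: 487.083 ± 2.5·57.608 → [343.1, 631.1]
No RTs fall outside the cutoffs; all 12 retained. Mean = 5845/12 = 487.083

487 ms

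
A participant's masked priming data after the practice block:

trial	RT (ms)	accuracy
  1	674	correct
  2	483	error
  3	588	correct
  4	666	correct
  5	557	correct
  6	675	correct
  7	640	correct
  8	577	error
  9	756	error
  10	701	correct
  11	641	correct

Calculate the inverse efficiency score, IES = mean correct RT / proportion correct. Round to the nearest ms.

Correct trials (n=8): 674, 588, 666, 557, 675, 640, 701, 641
Mean correct RT = 5142/8 = 642.7500 ms
Proportion correct = 8/11
IES = 642.7500 / (8/11) = 883.781 ms

884 ms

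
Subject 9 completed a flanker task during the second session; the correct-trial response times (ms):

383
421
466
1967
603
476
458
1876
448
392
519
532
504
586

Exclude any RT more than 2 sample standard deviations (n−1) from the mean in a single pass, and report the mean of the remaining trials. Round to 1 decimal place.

482.3 ms

n = 14, ΣRT = 9631, M = 687.929
Σ(x−M)² = 3608224.93; s = √(3608224.93/13) = 526.836
Cutoffs: 687.929 ± 2·526.836 → [-365.7, 1741.6]
Outside: 1876, 1967 → excluded.
Retained (n=12): Σ = 5788, mean = 5788/12 = 482.333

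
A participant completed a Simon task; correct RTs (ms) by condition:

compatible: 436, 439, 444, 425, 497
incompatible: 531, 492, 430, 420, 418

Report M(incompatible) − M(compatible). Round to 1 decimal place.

M(compatible) = 2241/5 = 448.200
M(incompatible) = 2291/5 = 458.200
Difference = 458.200 − 448.200 = 10.000 ms

10.0 ms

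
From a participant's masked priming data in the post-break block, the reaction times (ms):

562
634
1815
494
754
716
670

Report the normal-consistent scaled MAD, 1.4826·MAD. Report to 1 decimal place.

124.5 ms

Sorted: 494, 562, 634, 670, 716, 754, 1815 → median = 670
|x − 670| sorted: 0, 36, 46, 84, 108, 176, 1145 → MAD = 84
Robust SD ≈ 1.4826 × 84 = 124.538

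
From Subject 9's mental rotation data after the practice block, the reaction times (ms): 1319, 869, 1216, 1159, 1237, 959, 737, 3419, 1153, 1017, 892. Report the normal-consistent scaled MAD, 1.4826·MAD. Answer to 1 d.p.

246.1 ms

Sorted: 737, 869, 892, 959, 1017, 1153, 1159, 1216, 1237, 1319, 3419 → median = 1153
|x − 1153| sorted: 0, 6, 63, 84, 136, 166, 194, 261, 284, 416, 2266 → MAD = 166
Robust SD ≈ 1.4826 × 166 = 246.112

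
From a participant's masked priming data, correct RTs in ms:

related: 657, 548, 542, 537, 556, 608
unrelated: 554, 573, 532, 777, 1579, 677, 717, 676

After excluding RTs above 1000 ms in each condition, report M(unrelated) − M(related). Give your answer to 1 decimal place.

unrelated: exclude 1579
M(related) = 3448/6 = 574.667
M(unrelated) = 4506/7 = 643.714
Difference = 643.714 − 574.667 = 69.048 ms

69.0 ms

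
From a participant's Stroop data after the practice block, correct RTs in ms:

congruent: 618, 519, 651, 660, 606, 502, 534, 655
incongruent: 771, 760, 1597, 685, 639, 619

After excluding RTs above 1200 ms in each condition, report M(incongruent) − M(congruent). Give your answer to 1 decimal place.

incongruent: exclude 1597
M(congruent) = 4745/8 = 593.125
M(incongruent) = 3474/5 = 694.800
Difference = 694.800 − 593.125 = 101.675 ms

101.7 ms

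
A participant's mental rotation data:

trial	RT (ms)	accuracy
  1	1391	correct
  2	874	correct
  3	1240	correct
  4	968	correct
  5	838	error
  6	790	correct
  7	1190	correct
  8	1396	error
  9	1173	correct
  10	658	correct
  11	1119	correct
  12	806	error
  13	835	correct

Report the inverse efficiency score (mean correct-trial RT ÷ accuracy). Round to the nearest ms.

Correct trials (n=10): 1391, 874, 1240, 968, 790, 1190, 1173, 658, 1119, 835
Mean correct RT = 10238/10 = 1023.8000 ms
Proportion correct = 10/13
IES = 1023.8000 / (10/13) = 1330.940 ms

1331 ms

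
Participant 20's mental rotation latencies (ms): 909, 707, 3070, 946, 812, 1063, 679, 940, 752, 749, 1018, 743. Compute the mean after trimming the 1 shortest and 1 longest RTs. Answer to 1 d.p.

Sorted: 679, 707, 743, 749, 752, 812, 909, 940, 946, 1018, 1063, 3070
Drop lowest 1 (679) and highest 1 (3070)
Remaining (n=10): Σ = 8639, mean = 8639/10 = 863.900

863.9 ms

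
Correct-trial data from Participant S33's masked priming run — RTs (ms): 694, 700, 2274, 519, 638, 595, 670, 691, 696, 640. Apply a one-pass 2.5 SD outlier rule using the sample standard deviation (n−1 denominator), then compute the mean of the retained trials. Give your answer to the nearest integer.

649 ms

n = 10, ΣRT = 8117, M = 811.700
Σ(x−M)² = 2404970.10; s = √(2404970.10/9) = 516.932
Cutoffs: 811.700 ± 2.5·516.932 → [-480.6, 2104.0]
Outside: 2274 → excluded.
Retained (n=9): Σ = 5843, mean = 5843/9 = 649.222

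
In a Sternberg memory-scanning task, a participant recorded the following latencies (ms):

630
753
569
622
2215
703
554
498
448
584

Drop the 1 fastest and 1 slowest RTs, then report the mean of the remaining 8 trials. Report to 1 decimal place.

614.1 ms

Sorted: 448, 498, 554, 569, 584, 622, 630, 703, 753, 2215
Drop lowest 1 (448) and highest 1 (2215)
Remaining (n=8): Σ = 4913, mean = 4913/8 = 614.125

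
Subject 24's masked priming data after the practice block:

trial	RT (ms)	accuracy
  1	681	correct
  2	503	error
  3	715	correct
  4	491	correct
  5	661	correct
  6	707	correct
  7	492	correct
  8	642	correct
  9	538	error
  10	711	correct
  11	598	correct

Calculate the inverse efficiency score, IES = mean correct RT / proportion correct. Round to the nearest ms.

Correct trials (n=9): 681, 715, 491, 661, 707, 492, 642, 711, 598
Mean correct RT = 5698/9 = 633.1111 ms
Proportion correct = 9/11
IES = 633.1111 / (9/11) = 773.802 ms

774 ms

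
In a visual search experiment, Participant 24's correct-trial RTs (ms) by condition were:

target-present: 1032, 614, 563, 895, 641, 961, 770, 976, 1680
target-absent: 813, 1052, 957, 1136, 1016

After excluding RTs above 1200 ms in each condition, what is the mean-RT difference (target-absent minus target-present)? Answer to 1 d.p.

188.3 ms

target-present: exclude 1680
M(target-present) = 6452/8 = 806.500
M(target-absent) = 4974/5 = 994.800
Difference = 994.800 − 806.500 = 188.300 ms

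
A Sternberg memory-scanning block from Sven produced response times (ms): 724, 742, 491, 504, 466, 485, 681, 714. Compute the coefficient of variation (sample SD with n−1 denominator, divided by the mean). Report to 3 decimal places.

0.206

n = 8, Σ = 4807, M = 600.8750
Σ(x−M)² = 107368.875; s = √(107368.875/7) = 123.8483
CV = 123.8483 / 600.8750 = 0.20611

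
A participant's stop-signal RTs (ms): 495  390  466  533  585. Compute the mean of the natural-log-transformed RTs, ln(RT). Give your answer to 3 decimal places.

6.193

ln(RT): 6.2046, 5.9661, 6.1442, 6.2785, 6.3716
Σ ln(RT) = 30.9650
Mean = 30.9650/5 = 6.19300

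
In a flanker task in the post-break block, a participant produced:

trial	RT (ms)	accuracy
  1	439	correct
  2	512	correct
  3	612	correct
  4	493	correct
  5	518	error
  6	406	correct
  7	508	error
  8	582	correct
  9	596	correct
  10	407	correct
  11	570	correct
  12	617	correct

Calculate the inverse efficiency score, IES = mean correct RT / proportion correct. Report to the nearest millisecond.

628 ms

Correct trials (n=10): 439, 512, 612, 493, 406, 582, 596, 407, 570, 617
Mean correct RT = 5234/10 = 523.4000 ms
Proportion correct = 10/12
IES = 523.4000 / (10/12) = 628.080 ms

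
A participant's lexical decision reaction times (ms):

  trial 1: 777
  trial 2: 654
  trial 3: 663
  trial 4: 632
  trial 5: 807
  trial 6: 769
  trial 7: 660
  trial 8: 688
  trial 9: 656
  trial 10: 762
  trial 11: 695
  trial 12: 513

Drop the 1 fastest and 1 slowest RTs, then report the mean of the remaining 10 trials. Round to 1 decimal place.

695.6 ms

Sorted: 513, 632, 654, 656, 660, 663, 688, 695, 762, 769, 777, 807
Drop lowest 1 (513) and highest 1 (807)
Remaining (n=10): Σ = 6956, mean = 6956/10 = 695.600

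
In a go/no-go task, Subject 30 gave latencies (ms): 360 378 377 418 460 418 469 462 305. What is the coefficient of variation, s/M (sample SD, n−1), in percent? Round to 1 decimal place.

n = 9, Σ = 3647, M = 405.2222
Σ(x−M)² = 24245.556; s = √(24245.556/8) = 55.0517
CV = 55.0517 / 405.2222 = 0.13586 = 13.586%

13.6%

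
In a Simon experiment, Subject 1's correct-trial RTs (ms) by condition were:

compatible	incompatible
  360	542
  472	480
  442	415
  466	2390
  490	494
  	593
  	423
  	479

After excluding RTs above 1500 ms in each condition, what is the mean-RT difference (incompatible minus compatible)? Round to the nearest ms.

43 ms

incompatible: exclude 2390
M(compatible) = 2230/5 = 446.000
M(incompatible) = 3426/7 = 489.429
Difference = 489.429 − 446.000 = 43.429 ms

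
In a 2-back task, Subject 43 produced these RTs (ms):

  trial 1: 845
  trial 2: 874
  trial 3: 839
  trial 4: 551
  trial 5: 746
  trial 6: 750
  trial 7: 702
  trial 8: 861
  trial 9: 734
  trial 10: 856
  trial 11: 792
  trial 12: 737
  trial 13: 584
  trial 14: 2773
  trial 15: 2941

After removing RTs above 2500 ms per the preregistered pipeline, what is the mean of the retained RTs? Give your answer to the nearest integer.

759 ms

Excluded: 2773, 2941
Retained (n=13): Σ = 9871
Mean = 9871/13 = 759.3077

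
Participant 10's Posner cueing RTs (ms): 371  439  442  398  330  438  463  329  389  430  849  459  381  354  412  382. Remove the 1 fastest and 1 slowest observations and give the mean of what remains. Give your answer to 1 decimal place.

Sorted: 329, 330, 354, 371, 381, 382, 389, 398, 412, 430, 438, 439, 442, 459, 463, 849
Drop lowest 1 (329) and highest 1 (849)
Remaining (n=14): Σ = 5688, mean = 5688/14 = 406.286

406.3 ms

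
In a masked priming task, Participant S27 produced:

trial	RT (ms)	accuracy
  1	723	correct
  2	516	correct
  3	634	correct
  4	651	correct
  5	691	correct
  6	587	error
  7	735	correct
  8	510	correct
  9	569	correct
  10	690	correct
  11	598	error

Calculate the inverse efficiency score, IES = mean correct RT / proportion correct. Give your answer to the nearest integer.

777 ms

Correct trials (n=9): 723, 516, 634, 651, 691, 735, 510, 569, 690
Mean correct RT = 5719/9 = 635.4444 ms
Proportion correct = 9/11
IES = 635.4444 / (9/11) = 776.654 ms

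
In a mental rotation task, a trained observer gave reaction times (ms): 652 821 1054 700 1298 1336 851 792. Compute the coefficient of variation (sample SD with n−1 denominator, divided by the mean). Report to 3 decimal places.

n = 8, Σ = 7504, M = 938.0000
Σ(x−M)² = 482474.000; s = √(482474.000/7) = 262.5354
CV = 262.5354 / 938.0000 = 0.27989

0.280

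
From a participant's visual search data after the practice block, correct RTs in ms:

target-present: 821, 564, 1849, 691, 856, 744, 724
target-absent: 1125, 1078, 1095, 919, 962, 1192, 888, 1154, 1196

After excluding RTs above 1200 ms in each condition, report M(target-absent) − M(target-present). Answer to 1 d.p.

target-present: exclude 1849
M(target-present) = 4400/6 = 733.333
M(target-absent) = 9609/9 = 1067.667
Difference = 1067.667 − 733.333 = 334.333 ms

334.3 ms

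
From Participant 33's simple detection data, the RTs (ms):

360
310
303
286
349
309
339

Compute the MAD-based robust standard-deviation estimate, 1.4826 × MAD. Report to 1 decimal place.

35.6 ms

Sorted: 286, 303, 309, 310, 339, 349, 360 → median = 310
|x − 310| sorted: 0, 1, 7, 24, 29, 39, 50 → MAD = 24
Robust SD ≈ 1.4826 × 24 = 35.582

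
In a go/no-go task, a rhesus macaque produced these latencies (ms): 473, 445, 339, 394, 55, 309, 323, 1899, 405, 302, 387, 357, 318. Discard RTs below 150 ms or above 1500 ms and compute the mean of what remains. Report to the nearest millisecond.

Excluded: 55, 1899
Retained (n=11): Σ = 4052
Mean = 4052/11 = 368.3636

368 ms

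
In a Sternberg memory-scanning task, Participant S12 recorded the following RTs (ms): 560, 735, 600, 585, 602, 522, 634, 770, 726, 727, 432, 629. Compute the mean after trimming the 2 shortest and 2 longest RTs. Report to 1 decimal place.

Sorted: 432, 522, 560, 585, 600, 602, 629, 634, 726, 727, 735, 770
Drop lowest 2 (432, 522) and highest 2 (735, 770)
Remaining (n=8): Σ = 5063, mean = 5063/8 = 632.875

632.9 ms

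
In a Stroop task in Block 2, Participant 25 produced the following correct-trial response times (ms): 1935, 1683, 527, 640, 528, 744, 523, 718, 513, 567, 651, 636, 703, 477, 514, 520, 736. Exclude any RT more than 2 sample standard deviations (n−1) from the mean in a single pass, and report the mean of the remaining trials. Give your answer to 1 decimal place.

n = 17, ΣRT = 12615, M = 742.059
Σ(x−M)² = 2735328.94; s = √(2735328.94/16) = 413.471
Cutoffs: 742.059 ± 2·413.471 → [-84.9, 1569.0]
Outside: 1683, 1935 → excluded.
Retained (n=15): Σ = 8997, mean = 8997/15 = 599.800

599.8 ms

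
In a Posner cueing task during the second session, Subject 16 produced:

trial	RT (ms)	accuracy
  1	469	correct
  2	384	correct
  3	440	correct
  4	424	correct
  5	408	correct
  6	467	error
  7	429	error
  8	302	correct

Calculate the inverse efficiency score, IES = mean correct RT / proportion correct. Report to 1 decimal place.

539.3 ms

Correct trials (n=6): 469, 384, 440, 424, 408, 302
Mean correct RT = 2427/6 = 404.5000 ms
Proportion correct = 6/8
IES = 404.5000 / (6/8) = 539.333 ms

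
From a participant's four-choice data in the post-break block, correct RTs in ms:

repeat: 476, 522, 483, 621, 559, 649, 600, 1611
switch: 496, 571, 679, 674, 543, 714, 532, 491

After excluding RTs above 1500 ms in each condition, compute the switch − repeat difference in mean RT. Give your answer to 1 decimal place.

repeat: exclude 1611
M(repeat) = 3910/7 = 558.571
M(switch) = 4700/8 = 587.500
Difference = 587.500 − 558.571 = 28.929 ms

28.9 ms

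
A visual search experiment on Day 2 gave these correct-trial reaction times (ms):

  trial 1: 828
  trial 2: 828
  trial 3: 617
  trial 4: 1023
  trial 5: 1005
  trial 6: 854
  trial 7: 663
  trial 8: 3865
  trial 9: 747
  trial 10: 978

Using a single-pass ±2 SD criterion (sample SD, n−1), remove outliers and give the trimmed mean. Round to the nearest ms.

838 ms

n = 10, ΣRT = 11408, M = 1140.800
Σ(x−M)² = 8415767.60; s = √(8415767.60/9) = 966.998
Cutoffs: 1140.800 ± 2·966.998 → [-793.2, 3074.8]
Outside: 3865 → excluded.
Retained (n=9): Σ = 7543, mean = 7543/9 = 838.111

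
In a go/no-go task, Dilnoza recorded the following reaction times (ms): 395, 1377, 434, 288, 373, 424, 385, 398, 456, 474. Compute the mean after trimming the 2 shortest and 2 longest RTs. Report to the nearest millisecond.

Sorted: 288, 373, 385, 395, 398, 424, 434, 456, 474, 1377
Drop lowest 2 (288, 373) and highest 2 (474, 1377)
Remaining (n=6): Σ = 2492, mean = 2492/6 = 415.333

415 ms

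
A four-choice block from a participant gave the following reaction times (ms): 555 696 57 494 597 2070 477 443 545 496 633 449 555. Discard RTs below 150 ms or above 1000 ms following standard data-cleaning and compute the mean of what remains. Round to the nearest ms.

540 ms

Excluded: 57, 2070
Retained (n=11): Σ = 5940
Mean = 5940/11 = 540.0000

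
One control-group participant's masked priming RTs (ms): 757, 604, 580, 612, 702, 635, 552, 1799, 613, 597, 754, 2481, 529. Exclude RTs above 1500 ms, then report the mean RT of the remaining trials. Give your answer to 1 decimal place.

Excluded: 1799, 2481
Retained (n=11): Σ = 6935
Mean = 6935/11 = 630.4545

630.5 ms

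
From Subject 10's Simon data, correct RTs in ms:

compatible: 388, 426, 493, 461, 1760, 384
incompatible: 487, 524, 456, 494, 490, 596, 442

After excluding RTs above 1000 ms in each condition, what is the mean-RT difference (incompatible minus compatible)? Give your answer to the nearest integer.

compatible: exclude 1760
M(compatible) = 2152/5 = 430.400
M(incompatible) = 3489/7 = 498.429
Difference = 498.429 − 430.400 = 68.029 ms

68 ms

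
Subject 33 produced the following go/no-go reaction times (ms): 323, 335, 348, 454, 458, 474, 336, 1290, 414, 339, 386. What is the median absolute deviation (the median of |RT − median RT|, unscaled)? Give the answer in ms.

Sorted: 323, 335, 336, 339, 348, 386, 414, 454, 458, 474, 1290 → median = 386
|x − 386|: 63, 51, 38, 68, 72, 88, 50, 904, 28, 47, 0
Sorted deviations: 0, 28, 38, 47, 50, 51, 63, 68, 72, 88, 904 → MAD = 51

51 ms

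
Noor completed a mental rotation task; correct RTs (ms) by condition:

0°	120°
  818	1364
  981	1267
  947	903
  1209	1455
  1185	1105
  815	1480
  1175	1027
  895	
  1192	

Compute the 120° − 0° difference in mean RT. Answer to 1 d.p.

M(0°) = 9217/9 = 1024.111
M(120°) = 8601/7 = 1228.714
Difference = 1228.714 − 1024.111 = 204.603 ms

204.6 ms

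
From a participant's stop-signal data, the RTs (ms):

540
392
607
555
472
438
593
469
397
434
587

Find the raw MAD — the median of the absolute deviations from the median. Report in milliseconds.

Sorted: 392, 397, 434, 438, 469, 472, 540, 555, 587, 593, 607 → median = 472
|x − 472|: 68, 80, 135, 83, 0, 34, 121, 3, 75, 38, 115
Sorted deviations: 0, 3, 34, 38, 68, 75, 80, 83, 115, 121, 135 → MAD = 75

75 ms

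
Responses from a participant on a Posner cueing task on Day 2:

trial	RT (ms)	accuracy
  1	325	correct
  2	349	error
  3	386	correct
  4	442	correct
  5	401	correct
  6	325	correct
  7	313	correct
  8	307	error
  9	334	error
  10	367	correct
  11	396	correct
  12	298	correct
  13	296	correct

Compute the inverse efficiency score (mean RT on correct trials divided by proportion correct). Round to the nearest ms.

461 ms

Correct trials (n=10): 325, 386, 442, 401, 325, 313, 367, 396, 298, 296
Mean correct RT = 3549/10 = 354.9000 ms
Proportion correct = 10/13
IES = 354.9000 / (10/13) = 461.370 ms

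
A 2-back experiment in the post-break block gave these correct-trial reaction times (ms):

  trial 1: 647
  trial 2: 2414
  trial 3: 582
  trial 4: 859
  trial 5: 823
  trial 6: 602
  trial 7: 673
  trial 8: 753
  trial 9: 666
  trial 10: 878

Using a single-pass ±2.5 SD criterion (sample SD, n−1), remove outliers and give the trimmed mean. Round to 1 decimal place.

n = 10, ΣRT = 8897, M = 889.700
Σ(x−M)² = 2681060.10; s = √(2681060.10/9) = 545.798
Cutoffs: 889.700 ± 2.5·545.798 → [-474.8, 2254.2]
Outside: 2414 → excluded.
Retained (n=9): Σ = 6483, mean = 6483/9 = 720.333

720.3 ms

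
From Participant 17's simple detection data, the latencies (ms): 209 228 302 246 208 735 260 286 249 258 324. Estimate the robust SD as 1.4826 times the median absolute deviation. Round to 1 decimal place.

44.5 ms

Sorted: 208, 209, 228, 246, 249, 258, 260, 286, 302, 324, 735 → median = 258
|x − 258| sorted: 0, 2, 9, 12, 28, 30, 44, 49, 50, 66, 477 → MAD = 30
Robust SD ≈ 1.4826 × 30 = 44.478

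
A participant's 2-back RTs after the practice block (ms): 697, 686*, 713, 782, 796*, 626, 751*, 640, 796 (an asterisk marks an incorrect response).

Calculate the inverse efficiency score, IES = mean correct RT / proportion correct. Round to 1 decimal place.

Correct trials (n=6): 697, 713, 782, 626, 640, 796
Mean correct RT = 4254/6 = 709.0000 ms
Proportion correct = 6/9
IES = 709.0000 / (6/9) = 1063.500 ms

1063.5 ms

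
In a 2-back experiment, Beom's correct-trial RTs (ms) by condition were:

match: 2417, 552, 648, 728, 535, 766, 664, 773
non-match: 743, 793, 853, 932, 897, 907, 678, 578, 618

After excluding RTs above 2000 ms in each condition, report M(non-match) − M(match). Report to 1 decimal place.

111.1 ms

match: exclude 2417
M(match) = 4666/7 = 666.571
M(non-match) = 6999/9 = 777.667
Difference = 777.667 − 666.571 = 111.095 ms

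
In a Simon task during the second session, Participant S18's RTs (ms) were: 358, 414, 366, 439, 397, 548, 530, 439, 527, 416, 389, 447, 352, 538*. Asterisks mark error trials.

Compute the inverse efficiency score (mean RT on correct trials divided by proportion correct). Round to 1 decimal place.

465.7 ms

Correct trials (n=13): 358, 414, 366, 439, 397, 548, 530, 439, 527, 416, 389, 447, 352
Mean correct RT = 5622/13 = 432.4615 ms
Proportion correct = 13/14
IES = 432.4615 / (13/14) = 465.728 ms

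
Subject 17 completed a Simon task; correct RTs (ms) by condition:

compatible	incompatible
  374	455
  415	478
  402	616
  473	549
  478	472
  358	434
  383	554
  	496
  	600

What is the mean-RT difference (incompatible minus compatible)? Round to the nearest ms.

M(compatible) = 2883/7 = 411.857
M(incompatible) = 4654/9 = 517.111
Difference = 517.111 − 411.857 = 105.254 ms

105 ms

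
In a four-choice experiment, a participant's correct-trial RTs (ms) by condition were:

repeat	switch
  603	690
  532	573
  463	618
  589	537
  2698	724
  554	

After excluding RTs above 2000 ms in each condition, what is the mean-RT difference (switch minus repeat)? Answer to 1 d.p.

repeat: exclude 2698
M(repeat) = 2741/5 = 548.200
M(switch) = 3142/5 = 628.400
Difference = 628.400 − 548.200 = 80.200 ms

80.2 ms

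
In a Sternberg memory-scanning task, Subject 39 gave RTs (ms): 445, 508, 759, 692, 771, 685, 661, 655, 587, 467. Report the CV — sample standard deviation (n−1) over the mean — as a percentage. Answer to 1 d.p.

18.7%

n = 10, Σ = 6230, M = 623.0000
Σ(x−M)² = 122014.000; s = √(122014.000/9) = 116.4350
CV = 116.4350 / 623.0000 = 0.18689 = 18.689%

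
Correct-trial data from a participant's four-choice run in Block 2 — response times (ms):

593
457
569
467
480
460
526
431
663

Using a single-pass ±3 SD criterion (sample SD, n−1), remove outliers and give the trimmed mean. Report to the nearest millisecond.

516 ms

n = 9, ΣRT = 4646, M = 516.222
Σ(x−M)² = 47985.56; s = √(47985.56/8) = 77.448
Cutoffs: 516.222 ± 3·77.448 → [283.9, 748.6]
No RTs fall outside the cutoffs; all 9 retained. Mean = 4646/9 = 516.222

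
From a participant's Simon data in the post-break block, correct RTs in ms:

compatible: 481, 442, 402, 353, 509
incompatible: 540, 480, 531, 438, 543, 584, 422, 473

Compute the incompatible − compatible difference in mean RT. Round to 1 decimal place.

64.0 ms

M(compatible) = 2187/5 = 437.400
M(incompatible) = 4011/8 = 501.375
Difference = 501.375 − 437.400 = 63.975 ms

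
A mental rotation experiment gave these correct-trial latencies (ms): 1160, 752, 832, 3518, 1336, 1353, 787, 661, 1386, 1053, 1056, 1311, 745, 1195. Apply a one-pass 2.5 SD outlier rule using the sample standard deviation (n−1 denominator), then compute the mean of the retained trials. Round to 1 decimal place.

n = 14, ΣRT = 17145, M = 1224.643
Σ(x−M)² = 6501657.21; s = √(6501657.21/13) = 707.197
Cutoffs: 1224.643 ± 2.5·707.197 → [-543.3, 2992.6]
Outside: 3518 → excluded.
Retained (n=13): Σ = 13627, mean = 13627/13 = 1048.231

1048.2 ms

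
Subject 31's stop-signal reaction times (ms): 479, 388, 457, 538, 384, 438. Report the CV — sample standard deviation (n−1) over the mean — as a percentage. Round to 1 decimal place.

13.0%

n = 6, Σ = 2684, M = 447.3333
Σ(x−M)² = 16935.333; s = √(16935.333/5) = 58.1985
CV = 58.1985 / 447.3333 = 0.13010 = 13.010%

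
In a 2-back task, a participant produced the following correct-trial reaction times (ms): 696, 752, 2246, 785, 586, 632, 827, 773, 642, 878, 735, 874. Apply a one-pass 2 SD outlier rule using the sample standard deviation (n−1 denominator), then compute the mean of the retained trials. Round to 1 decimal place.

743.6 ms

n = 12, ΣRT = 10426, M = 868.833
Σ(x−M)² = 2163631.67; s = √(2163631.67/11) = 443.502
Cutoffs: 868.833 ± 2·443.502 → [-18.2, 1755.8]
Outside: 2246 → excluded.
Retained (n=11): Σ = 8180, mean = 8180/11 = 743.636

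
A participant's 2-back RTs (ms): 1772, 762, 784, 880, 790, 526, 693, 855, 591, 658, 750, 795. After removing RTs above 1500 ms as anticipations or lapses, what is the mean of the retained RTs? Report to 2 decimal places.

Excluded: 1772
Retained (n=11): Σ = 8084
Mean = 8084/11 = 734.9091

734.91 ms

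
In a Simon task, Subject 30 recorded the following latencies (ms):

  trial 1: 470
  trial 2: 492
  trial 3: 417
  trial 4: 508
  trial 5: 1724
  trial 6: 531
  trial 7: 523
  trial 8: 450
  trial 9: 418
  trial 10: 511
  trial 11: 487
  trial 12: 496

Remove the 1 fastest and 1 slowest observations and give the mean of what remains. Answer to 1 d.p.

488.6 ms

Sorted: 417, 418, 450, 470, 487, 492, 496, 508, 511, 523, 531, 1724
Drop lowest 1 (417) and highest 1 (1724)
Remaining (n=10): Σ = 4886, mean = 4886/10 = 488.600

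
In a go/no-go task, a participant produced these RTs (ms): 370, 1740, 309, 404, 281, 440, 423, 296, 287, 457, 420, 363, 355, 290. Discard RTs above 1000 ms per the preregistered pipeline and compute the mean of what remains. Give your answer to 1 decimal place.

Excluded: 1740
Retained (n=13): Σ = 4695
Mean = 4695/13 = 361.1538

361.2 ms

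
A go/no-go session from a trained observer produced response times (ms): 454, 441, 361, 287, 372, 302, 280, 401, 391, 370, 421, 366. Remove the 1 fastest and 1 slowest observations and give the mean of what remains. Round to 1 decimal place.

371.2 ms

Sorted: 280, 287, 302, 361, 366, 370, 372, 391, 401, 421, 441, 454
Drop lowest 1 (280) and highest 1 (454)
Remaining (n=10): Σ = 3712, mean = 3712/10 = 371.200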